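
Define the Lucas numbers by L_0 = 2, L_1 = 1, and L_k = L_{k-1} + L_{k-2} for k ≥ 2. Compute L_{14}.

Iterating the recurrence up to L_{9} = 76 and L_{8} = 47:
L_{10} = L_{9} + L_{8} = 76 + 47 = 123
L_{11} = L_{10} + L_{9} = 123 + 76 = 199
L_{12} = L_{11} + L_{10} = 199 + 123 = 322
L_{13} = L_{12} + L_{11} = 322 + 199 = 521
L_{14} = L_{13} + L_{12} = 521 + 322 = 843

843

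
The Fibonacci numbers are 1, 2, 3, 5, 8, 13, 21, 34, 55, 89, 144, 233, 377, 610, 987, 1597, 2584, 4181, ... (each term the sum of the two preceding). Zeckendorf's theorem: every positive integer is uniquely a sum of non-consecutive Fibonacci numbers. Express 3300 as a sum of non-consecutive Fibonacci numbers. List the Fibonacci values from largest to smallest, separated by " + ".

3300 − 2584 = 716
716 − 610 = 106
106 − 89 = 17
17 − 13 = 4
4 − 3 = 1
1 − 1 = 0
So 3300 = 2584 + 610 + 89 + 13 + 3 + 1, with no two terms consecutive in the sequence.

2584 + 610 + 89 + 13 + 3 + 1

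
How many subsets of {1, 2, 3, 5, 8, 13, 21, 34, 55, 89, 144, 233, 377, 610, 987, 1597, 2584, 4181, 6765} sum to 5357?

5357 = 4181+987+144+34+8+3 = 4181+987+144+34+8+2+1 = 4181+987+144+21+13+8+3 = 4181+987+89+55+34+8+3 = … (56 more), for 60 in all.

60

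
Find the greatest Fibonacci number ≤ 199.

144 ≤ 199 < 233, so the largest Fibonacci number not exceeding 199 is 144.

144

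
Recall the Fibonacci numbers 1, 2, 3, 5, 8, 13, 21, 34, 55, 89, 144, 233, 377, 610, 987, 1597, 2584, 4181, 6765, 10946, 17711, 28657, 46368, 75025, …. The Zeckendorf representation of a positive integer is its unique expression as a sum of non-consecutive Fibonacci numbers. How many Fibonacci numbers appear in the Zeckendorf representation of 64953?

7

Repeatedly subtract the largest Fibonacci number that fits:
take 46368 (≤ 64953); 64953 − 46368 = 18585
take 17711 (≤ 18585); 18585 − 17711 = 874
take 610 (≤ 874); 874 − 610 = 264
take 233 (≤ 264); 264 − 233 = 31
take 21 (≤ 31); 31 − 21 = 10
take 8 (≤ 10); 10 − 8 = 2
take 2 (≤ 2); 2 − 2 = 0
64953 = 46368 + 17711 + 610 + 233 + 21 + 8 + 2, which has 7 terms.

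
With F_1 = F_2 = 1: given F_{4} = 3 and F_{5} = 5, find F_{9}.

34

By F_{2k+1} = F_k² + F_{k+1}²: F_{9} = 3² + 5² = 9 + 25 = 34.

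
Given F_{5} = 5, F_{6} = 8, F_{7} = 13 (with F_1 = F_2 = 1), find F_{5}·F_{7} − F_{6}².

5·13 − 8² = 65 − 64 = 1. (Cassini's identity: F_{k−1}F_{k+1} − F_k² = (−1)^k.)

1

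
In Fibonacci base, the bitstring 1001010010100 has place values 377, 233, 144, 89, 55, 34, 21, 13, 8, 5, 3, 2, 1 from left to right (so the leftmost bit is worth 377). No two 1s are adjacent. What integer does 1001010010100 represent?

511

Summing the place values of the 1 bits: 377 + 89 + 34 + 8 + 3 = 511.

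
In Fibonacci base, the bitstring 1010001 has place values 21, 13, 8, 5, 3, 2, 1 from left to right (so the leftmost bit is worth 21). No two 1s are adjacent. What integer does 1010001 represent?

30

Summing the place values of the 1 bits: 21 + 8 + 1 = 30.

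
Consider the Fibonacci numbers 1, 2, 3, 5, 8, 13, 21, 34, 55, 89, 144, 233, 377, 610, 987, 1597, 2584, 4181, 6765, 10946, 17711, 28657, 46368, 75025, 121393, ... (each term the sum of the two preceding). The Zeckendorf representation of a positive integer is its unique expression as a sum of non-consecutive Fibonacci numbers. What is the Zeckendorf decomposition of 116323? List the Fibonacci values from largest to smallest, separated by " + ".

take 75025 (≤ 116323); 116323 − 75025 = 41298
take 28657 (≤ 41298); 41298 − 28657 = 12641
take 10946 (≤ 12641); 12641 − 10946 = 1695
take 1597 (≤ 1695); 1695 − 1597 = 98
take 89 (≤ 98); 98 − 89 = 9
take 8 (≤ 9); 9 − 8 = 1
take 1 (≤ 1); 1 − 1 = 0
So 116323 = 75025 + 28657 + 10946 + 1597 + 89 + 8 + 1, with no two terms consecutive in the sequence.

75025 + 28657 + 10946 + 1597 + 89 + 8 + 1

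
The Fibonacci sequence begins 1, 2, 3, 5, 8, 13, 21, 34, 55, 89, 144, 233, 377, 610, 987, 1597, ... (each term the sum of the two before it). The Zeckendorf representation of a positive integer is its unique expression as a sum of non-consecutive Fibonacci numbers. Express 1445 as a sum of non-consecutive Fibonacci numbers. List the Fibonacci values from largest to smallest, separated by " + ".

largest Fibonacci ≤ 1445 is 987; 1445 − 987 = 458
largest Fibonacci ≤ 458 is 377; 458 − 377 = 81
largest Fibonacci ≤ 81 is 55; 81 − 55 = 26
largest Fibonacci ≤ 26 is 21; 26 − 21 = 5
largest Fibonacci ≤ 5 is 5; 5 − 5 = 0
So 1445 = 987 + 377 + 55 + 21 + 5, with no two terms consecutive in the sequence.

987 + 377 + 55 + 21 + 5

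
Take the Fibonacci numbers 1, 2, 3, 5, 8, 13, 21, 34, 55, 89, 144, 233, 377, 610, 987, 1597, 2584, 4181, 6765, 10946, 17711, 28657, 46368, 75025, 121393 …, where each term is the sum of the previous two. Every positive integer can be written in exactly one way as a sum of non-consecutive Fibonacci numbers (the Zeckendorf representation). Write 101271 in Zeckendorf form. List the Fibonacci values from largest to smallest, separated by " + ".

subtract 75025 from 101271: 26246 remains
subtract 17711 from 26246: 8535 remains
subtract 6765 from 8535: 1770 remains
subtract 1597 from 1770: 173 remains
subtract 144 from 173: 29 remains
subtract 21 from 29: 8 remains
subtract 8 from 8: 0 remains
So 101271 = 75025 + 17711 + 6765 + 1597 + 144 + 21 + 8, with no two terms consecutive in the sequence.

75025 + 17711 + 6765 + 1597 + 144 + 21 + 8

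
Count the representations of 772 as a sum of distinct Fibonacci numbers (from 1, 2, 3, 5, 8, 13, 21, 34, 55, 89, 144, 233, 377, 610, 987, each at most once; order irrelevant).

772 = 610+144+13+5 = 610+144+13+3+2 = 610+89+55+13+5 = … (15 more), for 18 in all.

18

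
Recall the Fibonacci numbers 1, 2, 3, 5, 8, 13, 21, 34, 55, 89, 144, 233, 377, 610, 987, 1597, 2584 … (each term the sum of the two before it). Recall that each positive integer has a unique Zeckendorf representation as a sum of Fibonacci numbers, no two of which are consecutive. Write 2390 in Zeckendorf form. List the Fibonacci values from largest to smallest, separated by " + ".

1597 + 610 + 144 + 34 + 5

Greedily peel off the largest Fibonacci term at each step:
take 1597 (≤ 2390); 2390 − 1597 = 793
take 610 (≤ 793); 793 − 610 = 183
take 144 (≤ 183); 183 − 144 = 39
take 34 (≤ 39); 39 − 34 = 5
take 5 (≤ 5); 5 − 5 = 0
So 2390 = 1597 + 610 + 144 + 34 + 5, with no two terms consecutive in the sequence.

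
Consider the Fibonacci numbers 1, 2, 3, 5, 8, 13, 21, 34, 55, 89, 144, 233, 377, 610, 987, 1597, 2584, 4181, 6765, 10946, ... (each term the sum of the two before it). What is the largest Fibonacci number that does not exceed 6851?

6765 ≤ 6851 < 10946, so the largest Fibonacci number not exceeding 6851 is 6765.

6765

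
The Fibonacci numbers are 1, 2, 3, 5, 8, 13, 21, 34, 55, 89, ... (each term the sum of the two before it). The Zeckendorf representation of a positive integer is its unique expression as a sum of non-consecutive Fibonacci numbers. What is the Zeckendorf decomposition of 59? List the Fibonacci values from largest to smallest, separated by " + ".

largest Fibonacci ≤ 59 is 55; 59 − 55 = 4
largest Fibonacci ≤ 4 is 3; 4 − 3 = 1
largest Fibonacci ≤ 1 is 1; 1 − 1 = 0
So 59 = 55 + 3 + 1, with no two terms consecutive in the sequence.

55 + 3 + 1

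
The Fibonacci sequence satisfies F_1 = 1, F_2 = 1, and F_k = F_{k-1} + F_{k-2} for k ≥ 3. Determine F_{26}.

Iterating the recurrence up to F_{20} = 6765 and F_{19} = 4181:
F_{21} = F_{20} + F_{19} = 6765 + 4181 = 10946
F_{22} = F_{21} + F_{20} = 10946 + 6765 = 17711
F_{23} = F_{22} + F_{21} = 17711 + 10946 = 28657
F_{24} = F_{23} + F_{22} = 28657 + 17711 = 46368
F_{25} = F_{24} + F_{23} = 46368 + 28657 = 75025
F_{26} = F_{25} + F_{24} = 75025 + 46368 = 121393

121393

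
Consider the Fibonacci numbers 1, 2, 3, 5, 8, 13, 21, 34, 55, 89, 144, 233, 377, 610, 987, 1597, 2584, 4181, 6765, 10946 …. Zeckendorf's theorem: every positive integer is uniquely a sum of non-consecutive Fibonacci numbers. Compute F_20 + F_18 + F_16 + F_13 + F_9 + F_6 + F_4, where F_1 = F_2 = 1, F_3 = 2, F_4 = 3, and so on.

10614

F_20 + F_18 + F_16 + F_13 + F_9 + F_6 + F_4 = 6765 + 2584 + 987 + 233 + 34 + 8 + 3 = 10614.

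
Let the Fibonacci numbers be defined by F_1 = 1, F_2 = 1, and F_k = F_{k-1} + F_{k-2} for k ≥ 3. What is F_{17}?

1597

Iterating the recurrence up to F_{11} = 89 and F_{10} = 55:
F_{12} = F_{11} + F_{10} = 89 + 55 = 144
F_{13} = F_{12} + F_{11} = 144 + 89 = 233
F_{14} = F_{13} + F_{12} = 233 + 144 = 377
F_{15} = F_{14} + F_{13} = 377 + 233 = 610
F_{16} = F_{15} + F_{14} = 610 + 377 = 987
F_{17} = F_{16} + F_{15} = 987 + 610 = 1597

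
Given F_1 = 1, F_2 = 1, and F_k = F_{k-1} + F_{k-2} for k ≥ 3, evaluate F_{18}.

Iterating the recurrence up to F_{12} = 144 and F_{11} = 89:
F_{13} = F_{12} + F_{11} = 144 + 89 = 233
F_{14} = F_{13} + F_{12} = 233 + 144 = 377
F_{15} = F_{14} + F_{13} = 377 + 233 = 610
F_{16} = F_{15} + F_{14} = 610 + 377 = 987
F_{17} = F_{16} + F_{15} = 987 + 610 = 1597
F_{18} = F_{17} + F_{16} = 1597 + 987 = 2584

2584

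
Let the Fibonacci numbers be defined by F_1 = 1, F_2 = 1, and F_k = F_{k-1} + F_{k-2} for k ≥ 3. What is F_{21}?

Iterating the recurrence up to F_{16} = 987 and F_{15} = 610:
F_{17} = F_{16} + F_{15} = 987 + 610 = 1597
F_{18} = F_{17} + F_{16} = 1597 + 987 = 2584
F_{19} = F_{18} + F_{17} = 2584 + 1597 = 4181
F_{20} = F_{19} + F_{18} = 4181 + 2584 = 6765
F_{21} = F_{20} + F_{19} = 6765 + 4181 = 10946

10946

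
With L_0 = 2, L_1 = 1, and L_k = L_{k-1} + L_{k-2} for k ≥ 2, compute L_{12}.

Iterating the recurrence up to L_{7} = 29 and L_{6} = 18:
L_{8} = L_{7} + L_{6} = 29 + 18 = 47
L_{9} = L_{8} + L_{7} = 47 + 29 = 76
L_{10} = L_{9} + L_{8} = 76 + 47 = 123
L_{11} = L_{10} + L_{9} = 123 + 76 = 199
L_{12} = L_{11} + L_{10} = 199 + 123 = 322

322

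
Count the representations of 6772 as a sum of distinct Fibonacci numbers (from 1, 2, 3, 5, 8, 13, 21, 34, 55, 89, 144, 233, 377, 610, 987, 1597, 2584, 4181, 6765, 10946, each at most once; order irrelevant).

8

Starting from the Zeckendorf form and repeatedly splitting a term F_k into F_{k−1} + F_{k−2} (when neither is already used) reaches every representation.
6772 = 6765+5+2 = 4181+2584+5+2 = 4181+1597+987+5+2 = … (5 more), for 8 in all.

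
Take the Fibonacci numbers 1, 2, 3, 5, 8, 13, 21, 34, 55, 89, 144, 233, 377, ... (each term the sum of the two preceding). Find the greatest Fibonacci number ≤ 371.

233 ≤ 371 < 377, so the largest Fibonacci number not exceeding 371 is 233.

233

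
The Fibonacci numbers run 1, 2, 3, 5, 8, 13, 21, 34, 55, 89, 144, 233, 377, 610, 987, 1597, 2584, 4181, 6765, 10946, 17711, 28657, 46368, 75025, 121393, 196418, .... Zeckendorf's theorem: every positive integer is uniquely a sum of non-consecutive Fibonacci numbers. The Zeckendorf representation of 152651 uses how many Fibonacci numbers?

Greedy algorithm:
152651: greatest Fibonacci not exceeding it is 121393, leaving 31258
31258: greatest Fibonacci not exceeding it is 28657, leaving 2601
2601: greatest Fibonacci not exceeding it is 2584, leaving 17
17: greatest Fibonacci not exceeding it is 13, leaving 4
4: greatest Fibonacci not exceeding it is 3, leaving 1
1: greatest Fibonacci not exceeding it is 1, leaving 0
152651 = 121393 + 28657 + 2584 + 13 + 3 + 1, which has 6 terms.

6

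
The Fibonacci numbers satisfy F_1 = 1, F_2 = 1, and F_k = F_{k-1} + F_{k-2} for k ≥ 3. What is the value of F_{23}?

28657

Iterating the recurrence up to F_{15} = 610 and F_{14} = 377:
F_{16} = F_{15} + F_{14} = 610 + 377 = 987
F_{17} = F_{16} + F_{15} = 987 + 610 = 1597
F_{18} = F_{17} + F_{16} = 1597 + 987 = 2584
F_{19} = F_{18} + F_{17} = 2584 + 1597 = 4181
F_{20} = F_{19} + F_{18} = 4181 + 2584 = 6765
F_{21} = F_{20} + F_{19} = 6765 + 4181 = 10946
F_{22} = F_{21} + F_{20} = 10946 + 6765 = 17711
F_{23} = F_{22} + F_{21} = 17711 + 10946 = 28657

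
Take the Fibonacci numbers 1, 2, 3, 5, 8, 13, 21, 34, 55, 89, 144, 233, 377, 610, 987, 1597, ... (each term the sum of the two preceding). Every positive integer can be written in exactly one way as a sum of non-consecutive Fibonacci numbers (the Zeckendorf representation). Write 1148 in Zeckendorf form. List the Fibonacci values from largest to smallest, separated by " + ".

987 + 144 + 13 + 3 + 1

Greedily peel off the largest Fibonacci term at each step:
subtract 987 from 1148: 161 remains
subtract 144 from 161: 17 remains
subtract 13 from 17: 4 remains
subtract 3 from 4: 1 remains
subtract 1 from 1: 0 remains
So 1148 = 987 + 144 + 13 + 3 + 1, with no two terms consecutive in the sequence.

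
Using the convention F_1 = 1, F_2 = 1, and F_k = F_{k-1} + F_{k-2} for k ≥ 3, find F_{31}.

1346269

Iterating the recurrence up to F_{24} = 46368 and F_{23} = 28657:
F_{25} = F_{24} + F_{23} = 46368 + 28657 = 75025
F_{26} = F_{25} + F_{24} = 75025 + 46368 = 121393
F_{27} = F_{26} + F_{25} = 121393 + 75025 = 196418
F_{28} = F_{27} + F_{26} = 196418 + 121393 = 317811
F_{29} = F_{28} + F_{27} = 317811 + 196418 = 514229
F_{30} = F_{29} + F_{28} = 514229 + 317811 = 832040
F_{31} = F_{30} + F_{29} = 832040 + 514229 = 1346269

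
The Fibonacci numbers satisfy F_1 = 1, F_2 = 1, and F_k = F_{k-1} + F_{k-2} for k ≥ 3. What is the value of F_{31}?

Iterating the recurrence up to F_{24} = 46368 and F_{23} = 28657:
F_{25} = F_{24} + F_{23} = 46368 + 28657 = 75025
F_{26} = F_{25} + F_{24} = 75025 + 46368 = 121393
F_{27} = F_{26} + F_{25} = 121393 + 75025 = 196418
F_{28} = F_{27} + F_{26} = 196418 + 121393 = 317811
F_{29} = F_{28} + F_{27} = 317811 + 196418 = 514229
F_{30} = F_{29} + F_{28} = 514229 + 317811 = 832040
F_{31} = F_{30} + F_{29} = 832040 + 514229 = 1346269

1346269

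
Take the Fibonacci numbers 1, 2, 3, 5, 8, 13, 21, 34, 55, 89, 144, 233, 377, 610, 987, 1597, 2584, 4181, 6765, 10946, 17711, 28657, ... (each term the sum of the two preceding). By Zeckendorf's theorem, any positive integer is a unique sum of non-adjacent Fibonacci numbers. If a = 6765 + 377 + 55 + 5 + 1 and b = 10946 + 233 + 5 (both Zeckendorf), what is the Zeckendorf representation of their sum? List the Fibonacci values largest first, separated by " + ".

The two numbers are 7203 and 11184, so their sum is 18387.
Greedy algorithm:
take 17711 (≤ 18387); 18387 − 17711 = 676
take 610 (≤ 676); 676 − 610 = 66
take 55 (≤ 66); 66 − 55 = 11
take 8 (≤ 11); 11 − 8 = 3
take 3 (≤ 3); 3 − 3 = 0

17711 + 610 + 55 + 8 + 3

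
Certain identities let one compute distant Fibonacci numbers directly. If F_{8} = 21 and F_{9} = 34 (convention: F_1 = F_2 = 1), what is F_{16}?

By the doubling identity F_{2k} = F_k(2F_{k+1} − F_k): F_{16} = 21·(2·34 − 21) = 21·47 = 987.

987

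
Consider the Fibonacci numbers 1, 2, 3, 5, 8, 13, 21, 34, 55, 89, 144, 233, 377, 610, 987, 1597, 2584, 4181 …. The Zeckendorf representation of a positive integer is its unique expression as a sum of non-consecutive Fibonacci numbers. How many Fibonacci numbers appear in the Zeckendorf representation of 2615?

4

Greedily peel off the largest Fibonacci term at each step:
take 2584 (≤ 2615); 2615 − 2584 = 31
take 21 (≤ 31); 31 − 21 = 10
take 8 (≤ 10); 10 − 8 = 2
take 2 (≤ 2); 2 − 2 = 0
2615 = 2584 + 21 + 8 + 2, which has 4 terms.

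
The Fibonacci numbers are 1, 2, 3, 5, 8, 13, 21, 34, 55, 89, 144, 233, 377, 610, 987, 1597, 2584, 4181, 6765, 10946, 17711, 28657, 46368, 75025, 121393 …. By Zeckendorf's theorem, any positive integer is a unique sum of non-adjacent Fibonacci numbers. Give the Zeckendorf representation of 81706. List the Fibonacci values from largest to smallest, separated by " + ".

largest Fibonacci ≤ 81706 is 75025; 81706 − 75025 = 6681
largest Fibonacci ≤ 6681 is 4181; 6681 − 4181 = 2500
largest Fibonacci ≤ 2500 is 1597; 2500 − 1597 = 903
largest Fibonacci ≤ 903 is 610; 903 − 610 = 293
largest Fibonacci ≤ 293 is 233; 293 − 233 = 60
largest Fibonacci ≤ 60 is 55; 60 − 55 = 5
largest Fibonacci ≤ 5 is 5; 5 − 5 = 0
So 81706 = 75025 + 4181 + 1597 + 610 + 233 + 55 + 5, with no two terms consecutive in the sequence.

75025 + 4181 + 1597 + 610 + 233 + 55 + 5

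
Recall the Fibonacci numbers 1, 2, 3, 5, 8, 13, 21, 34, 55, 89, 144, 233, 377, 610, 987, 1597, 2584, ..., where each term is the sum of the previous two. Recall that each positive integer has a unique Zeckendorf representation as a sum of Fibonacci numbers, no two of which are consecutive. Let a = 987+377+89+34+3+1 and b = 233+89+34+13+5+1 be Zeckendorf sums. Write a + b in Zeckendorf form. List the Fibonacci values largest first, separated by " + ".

1597 + 233 + 34 + 2

The two numbers are 1491 and 375, so their sum is 1866.
Greedy algorithm:
take 1597 (≤ 1866); 1866 − 1597 = 269
take 233 (≤ 269); 269 − 233 = 36
take 34 (≤ 36); 36 − 34 = 2
take 2 (≤ 2); 2 − 2 = 0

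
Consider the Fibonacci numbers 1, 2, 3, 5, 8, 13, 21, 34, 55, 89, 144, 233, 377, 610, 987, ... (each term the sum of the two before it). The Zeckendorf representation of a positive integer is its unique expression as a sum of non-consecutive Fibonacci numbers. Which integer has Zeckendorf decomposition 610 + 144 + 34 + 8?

610 + 144 + 34 + 8 = 796.

796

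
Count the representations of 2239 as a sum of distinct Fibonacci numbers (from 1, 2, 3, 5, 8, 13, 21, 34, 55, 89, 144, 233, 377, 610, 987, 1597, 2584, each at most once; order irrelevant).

28

Starting from the Zeckendorf form and repeatedly splitting a term F_k into F_{k−1} + F_{k−2} (when neither is already used) reaches every representation.
2239 = 1597+610+21+8+3 = 1597+610+21+8+2+1 = 1597+377+233+21+8+3 = … (25 more), for 28 in all.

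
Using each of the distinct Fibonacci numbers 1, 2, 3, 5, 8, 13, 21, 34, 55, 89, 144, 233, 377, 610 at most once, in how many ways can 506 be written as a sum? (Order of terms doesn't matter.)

16

Starting from the Zeckendorf form and repeatedly splitting a term F_k into F_{k−1} + F_{k−2} (when neither is already used) reaches every representation.
506 = 377+89+34+5+1 = 377+89+34+3+2+1 = 377+89+21+13+5+1 = 233+144+89+34+5+1 = … (12 more), for 16 in all.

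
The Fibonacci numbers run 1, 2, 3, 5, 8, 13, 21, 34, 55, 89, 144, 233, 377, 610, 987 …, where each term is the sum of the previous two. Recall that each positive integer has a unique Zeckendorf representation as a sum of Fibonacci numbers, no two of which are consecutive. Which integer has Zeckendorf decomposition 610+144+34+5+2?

610+144+34+5+2 = 795.

795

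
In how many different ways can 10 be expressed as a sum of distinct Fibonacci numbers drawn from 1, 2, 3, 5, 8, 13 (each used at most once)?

2

10 = 8+2 = 5+3+2 — 2 representations.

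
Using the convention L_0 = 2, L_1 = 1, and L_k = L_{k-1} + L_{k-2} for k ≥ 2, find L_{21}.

Iterating the recurrence up to L_{17} = 3571 and L_{16} = 2207:
L_{18} = L_{17} + L_{16} = 3571 + 2207 = 5778
L_{19} = L_{18} + L_{17} = 5778 + 3571 = 9349
L_{20} = L_{19} + L_{18} = 9349 + 5778 = 15127
L_{21} = L_{20} + L_{19} = 15127 + 9349 = 24476

24476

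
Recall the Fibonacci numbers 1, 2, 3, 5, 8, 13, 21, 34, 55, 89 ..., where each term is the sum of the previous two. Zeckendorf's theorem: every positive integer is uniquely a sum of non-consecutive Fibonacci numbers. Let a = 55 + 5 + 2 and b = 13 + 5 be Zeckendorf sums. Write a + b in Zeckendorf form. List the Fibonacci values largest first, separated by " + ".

55 + 21 + 3 + 1

The two numbers are 62 and 18, so their sum is 80.
Greedily peel off the largest Fibonacci term at each step:
take 55 (≤ 80); 80 − 55 = 25
take 21 (≤ 25); 25 − 21 = 4
take 3 (≤ 4); 4 − 3 = 1
take 1 (≤ 1); 1 − 1 = 0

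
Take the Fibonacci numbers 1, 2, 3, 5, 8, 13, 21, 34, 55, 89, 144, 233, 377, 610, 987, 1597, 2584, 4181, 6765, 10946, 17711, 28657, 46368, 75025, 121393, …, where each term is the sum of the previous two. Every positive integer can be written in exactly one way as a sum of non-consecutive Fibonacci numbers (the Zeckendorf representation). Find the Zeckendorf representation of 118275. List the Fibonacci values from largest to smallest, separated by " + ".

75025 + 28657 + 10946 + 2584 + 987 + 55 + 21

Repeatedly subtract the largest Fibonacci number that fits:
largest Fibonacci ≤ 118275 is 75025; 118275 − 75025 = 43250
largest Fibonacci ≤ 43250 is 28657; 43250 − 28657 = 14593
largest Fibonacci ≤ 14593 is 10946; 14593 − 10946 = 3647
largest Fibonacci ≤ 3647 is 2584; 3647 − 2584 = 1063
largest Fibonacci ≤ 1063 is 987; 1063 − 987 = 76
largest Fibonacci ≤ 76 is 55; 76 − 55 = 21
largest Fibonacci ≤ 21 is 21; 21 − 21 = 0
So 118275 = 75025 + 28657 + 10946 + 2584 + 987 + 55 + 21, with no two terms consecutive in the sequence.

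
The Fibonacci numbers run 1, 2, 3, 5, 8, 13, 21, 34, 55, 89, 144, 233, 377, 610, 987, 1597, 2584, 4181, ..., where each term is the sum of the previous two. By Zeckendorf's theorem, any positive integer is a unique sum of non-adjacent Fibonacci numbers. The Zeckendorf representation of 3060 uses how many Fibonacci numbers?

Greedy algorithm:
3060 − 2584 = 476
476 − 377 = 99
99 − 89 = 10
10 − 8 = 2
2 − 2 = 0
3060 = 2584 + 377 + 89 + 8 + 2, which has 5 terms.

5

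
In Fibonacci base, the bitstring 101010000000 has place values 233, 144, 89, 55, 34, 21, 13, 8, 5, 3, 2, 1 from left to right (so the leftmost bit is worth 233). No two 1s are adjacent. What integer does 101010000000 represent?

356

Summing the place values of the 1 bits: 233 + 89 + 34 = 356.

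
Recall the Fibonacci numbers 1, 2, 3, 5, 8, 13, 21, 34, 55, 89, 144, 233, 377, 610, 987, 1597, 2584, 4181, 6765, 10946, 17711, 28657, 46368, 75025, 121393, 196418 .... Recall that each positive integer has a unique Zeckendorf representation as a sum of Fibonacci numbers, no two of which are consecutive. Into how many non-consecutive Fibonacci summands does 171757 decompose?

171757 − 121393 = 50364
50364 − 46368 = 3996
3996 − 2584 = 1412
1412 − 987 = 425
425 − 377 = 48
48 − 34 = 14
14 − 13 = 1
1 − 1 = 0
171757 = 121393 + 46368 + 2584 + 987 + 377 + 34 + 13 + 1, which has 8 terms.

8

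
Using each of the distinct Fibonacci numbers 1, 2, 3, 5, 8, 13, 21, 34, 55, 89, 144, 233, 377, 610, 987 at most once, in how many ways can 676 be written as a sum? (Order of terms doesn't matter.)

21

676 = 610+55+8+3 = 610+55+8+2+1 = 610+34+21+8+3 = 377+233+55+8+3 = … (17 more), for 21 in all.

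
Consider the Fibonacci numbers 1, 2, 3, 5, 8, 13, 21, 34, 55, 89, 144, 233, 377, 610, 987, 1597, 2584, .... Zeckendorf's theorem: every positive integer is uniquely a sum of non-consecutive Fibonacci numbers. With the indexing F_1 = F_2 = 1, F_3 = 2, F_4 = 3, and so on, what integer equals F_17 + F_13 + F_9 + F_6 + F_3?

1874

F_17 + F_13 + F_9 + F_6 + F_3 = 1597 + 233 + 34 + 8 + 2 = 1874.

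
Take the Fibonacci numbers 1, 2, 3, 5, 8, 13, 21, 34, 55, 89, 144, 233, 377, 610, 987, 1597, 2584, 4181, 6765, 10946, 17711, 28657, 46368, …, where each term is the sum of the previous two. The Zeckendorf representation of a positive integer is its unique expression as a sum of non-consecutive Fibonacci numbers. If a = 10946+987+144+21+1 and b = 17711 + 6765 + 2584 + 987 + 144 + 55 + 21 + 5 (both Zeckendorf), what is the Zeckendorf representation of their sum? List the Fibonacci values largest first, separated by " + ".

28657 + 10946 + 610 + 144 + 13 + 1

The two numbers are 12099 and 28272, so their sum is 40371.
Greedy algorithm:
40371: greatest Fibonacci not exceeding it is 28657, leaving 11714
11714: greatest Fibonacci not exceeding it is 10946, leaving 768
768: greatest Fibonacci not exceeding it is 610, leaving 158
158: greatest Fibonacci not exceeding it is 144, leaving 14
14: greatest Fibonacci not exceeding it is 13, leaving 1
1: greatest Fibonacci not exceeding it is 1, leaving 0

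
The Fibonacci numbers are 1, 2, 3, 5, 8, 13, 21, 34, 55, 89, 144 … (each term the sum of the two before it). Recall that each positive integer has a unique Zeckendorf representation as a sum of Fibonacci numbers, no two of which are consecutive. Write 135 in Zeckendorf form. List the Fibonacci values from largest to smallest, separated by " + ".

89 + 34 + 8 + 3 + 1

take 89 (≤ 135); 135 − 89 = 46
take 34 (≤ 46); 46 − 34 = 12
take 8 (≤ 12); 12 − 8 = 4
take 3 (≤ 4); 4 − 3 = 1
take 1 (≤ 1); 1 − 1 = 0
So 135 = 89 + 34 + 8 + 3 + 1, with no two terms consecutive in the sequence.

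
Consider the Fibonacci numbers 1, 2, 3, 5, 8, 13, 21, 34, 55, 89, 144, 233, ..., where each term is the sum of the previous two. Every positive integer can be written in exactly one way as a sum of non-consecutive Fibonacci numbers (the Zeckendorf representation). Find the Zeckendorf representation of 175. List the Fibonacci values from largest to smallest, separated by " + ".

144 + 21 + 8 + 2

Greedy algorithm:
175 − 144 = 31
31 − 21 = 10
10 − 8 = 2
2 − 2 = 0
So 175 = 144 + 21 + 8 + 2, with no two terms consecutive in the sequence.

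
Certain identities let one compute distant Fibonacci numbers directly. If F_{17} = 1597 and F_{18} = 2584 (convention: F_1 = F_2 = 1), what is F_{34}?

By the doubling identity F_{2k} = F_k(2F_{k+1} − F_k): F_{34} = 1597·(2·2584 − 1597) = 1597·3571 = 5702887.

5702887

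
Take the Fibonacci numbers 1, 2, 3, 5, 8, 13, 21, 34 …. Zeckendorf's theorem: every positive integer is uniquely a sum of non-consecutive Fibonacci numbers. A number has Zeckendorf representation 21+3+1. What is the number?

25

21+3+1 = 25.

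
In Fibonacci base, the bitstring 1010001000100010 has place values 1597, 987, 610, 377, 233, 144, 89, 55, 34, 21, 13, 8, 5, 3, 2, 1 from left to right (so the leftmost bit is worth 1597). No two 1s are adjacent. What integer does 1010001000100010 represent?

Summing the place values of the 1 bits: 1597 + 610 + 89 + 13 + 2 = 2311.

2311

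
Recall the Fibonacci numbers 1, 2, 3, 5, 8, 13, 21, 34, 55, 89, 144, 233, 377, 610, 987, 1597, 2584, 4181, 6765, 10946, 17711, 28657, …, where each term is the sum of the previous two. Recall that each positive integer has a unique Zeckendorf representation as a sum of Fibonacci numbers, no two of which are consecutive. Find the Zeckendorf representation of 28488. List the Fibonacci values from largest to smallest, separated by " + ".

17711 + 6765 + 2584 + 987 + 377 + 55 + 8 + 1

subtract 17711 from 28488: 10777 remains
subtract 6765 from 10777: 4012 remains
subtract 2584 from 4012: 1428 remains
subtract 987 from 1428: 441 remains
subtract 377 from 441: 64 remains
subtract 55 from 64: 9 remains
subtract 8 from 9: 1 remains
subtract 1 from 1: 0 remains
So 28488 = 17711 + 6765 + 2584 + 987 + 377 + 55 + 8 + 1, with no two terms consecutive in the sequence.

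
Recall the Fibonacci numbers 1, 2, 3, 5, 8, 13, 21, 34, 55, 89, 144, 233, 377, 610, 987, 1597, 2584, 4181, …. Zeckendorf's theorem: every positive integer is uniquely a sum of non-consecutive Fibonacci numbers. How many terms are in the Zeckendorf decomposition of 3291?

Greedy algorithm:
3291 − 2584 = 707
707 − 610 = 97
97 − 89 = 8
8 − 8 = 0
3291 = 2584 + 610 + 89 + 8, which has 4 terms.

4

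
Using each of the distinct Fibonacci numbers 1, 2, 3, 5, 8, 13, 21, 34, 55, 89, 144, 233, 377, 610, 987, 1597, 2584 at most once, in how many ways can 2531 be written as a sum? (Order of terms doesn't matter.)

Each representation comes from the Zeckendorf form by replacing some F_k with F_{k−1} + F_{k−2} where possible.
2531 = 1597+610+233+89+2 = 1597+610+233+55+34+2 = 1597+610+233+55+21+13+2 = … (10 more), for 13 in all.

13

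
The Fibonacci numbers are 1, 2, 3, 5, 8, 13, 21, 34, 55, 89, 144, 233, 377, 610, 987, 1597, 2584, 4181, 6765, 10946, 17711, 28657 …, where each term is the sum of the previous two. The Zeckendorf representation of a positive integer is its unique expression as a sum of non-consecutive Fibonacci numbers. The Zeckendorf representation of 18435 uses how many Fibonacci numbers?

6

take 17711 (≤ 18435); 18435 − 17711 = 724
take 610 (≤ 724); 724 − 610 = 114
take 89 (≤ 114); 114 − 89 = 25
take 21 (≤ 25); 25 − 21 = 4
take 3 (≤ 4); 4 − 3 = 1
take 1 (≤ 1); 1 − 1 = 0
18435 = 17711 + 610 + 89 + 21 + 3 + 1, which has 6 terms.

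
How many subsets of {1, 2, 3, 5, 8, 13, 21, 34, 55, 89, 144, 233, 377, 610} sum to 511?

18

Each representation comes from the Zeckendorf form by replacing some F_k with F_{k−1} + F_{k−2} where possible.
511 = 377+89+34+8+3 = 377+89+34+8+2+1 = 377+89+21+13+8+3 = 233+144+89+34+8+3 = 377+89+34+5+3+2+1 = … (13 more), for 18 in all.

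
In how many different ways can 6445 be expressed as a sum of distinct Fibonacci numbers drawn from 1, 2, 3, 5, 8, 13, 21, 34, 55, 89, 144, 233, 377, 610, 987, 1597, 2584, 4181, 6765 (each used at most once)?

Each representation comes from the Zeckendorf form by replacing some F_k with F_{k−1} + F_{k−2} where possible.
6445 = 4181+1597+610+55+2 = 4181+1597+610+34+21+2 = 4181+1597+377+233+55+2 = 4181+1597+610+34+13+8+2 = 4181+1597+377+233+34+21+2 = … (23 more), for 28 in all.

28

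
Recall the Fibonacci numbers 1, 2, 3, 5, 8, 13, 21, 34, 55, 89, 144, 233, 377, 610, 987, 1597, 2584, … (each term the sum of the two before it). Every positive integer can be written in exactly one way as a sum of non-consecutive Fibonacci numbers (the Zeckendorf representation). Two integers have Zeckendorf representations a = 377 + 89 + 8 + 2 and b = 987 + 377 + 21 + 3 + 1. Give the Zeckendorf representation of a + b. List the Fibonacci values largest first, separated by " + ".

1597 + 233 + 34 + 1

The two numbers are 476 and 1389, so their sum is 1865.
Greedily peel off the largest Fibonacci term at each step:
largest Fibonacci ≤ 1865 is 1597; 1865 − 1597 = 268
largest Fibonacci ≤ 268 is 233; 268 − 233 = 35
largest Fibonacci ≤ 35 is 34; 35 − 34 = 1
largest Fibonacci ≤ 1 is 1; 1 − 1 = 0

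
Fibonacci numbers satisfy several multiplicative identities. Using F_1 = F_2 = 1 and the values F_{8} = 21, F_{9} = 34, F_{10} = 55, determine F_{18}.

By the addition formula F_{m+n} = F_m F_{n+1} + F_{m−1} F_n with m=10, n=8: F_{18} = 55·34 + 34·21 = 1870 + 714 = 2584.

2584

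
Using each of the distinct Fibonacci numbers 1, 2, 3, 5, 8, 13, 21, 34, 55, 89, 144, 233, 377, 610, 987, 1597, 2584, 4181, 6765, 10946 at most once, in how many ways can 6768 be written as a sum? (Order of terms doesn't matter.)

6768 = 6765+3 = 6765+2+1 = 4181+2584+3 = 4181+2584+2+1 = … (13 more), for 17 in all.

17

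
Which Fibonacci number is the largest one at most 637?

610 ≤ 637 < 987, so the largest Fibonacci number not exceeding 637 is 610.

610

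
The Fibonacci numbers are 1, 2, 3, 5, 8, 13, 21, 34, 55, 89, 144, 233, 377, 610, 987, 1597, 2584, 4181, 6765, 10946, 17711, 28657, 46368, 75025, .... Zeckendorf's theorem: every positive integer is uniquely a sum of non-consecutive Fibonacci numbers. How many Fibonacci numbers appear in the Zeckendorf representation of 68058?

Greedily peel off the largest Fibonacci term at each step:
take 46368 (≤ 68058); 68058 − 46368 = 21690
take 17711 (≤ 21690); 21690 − 17711 = 3979
take 2584 (≤ 3979); 3979 − 2584 = 1395
take 987 (≤ 1395); 1395 − 987 = 408
take 377 (≤ 408); 408 − 377 = 31
take 21 (≤ 31); 31 − 21 = 10
take 8 (≤ 10); 10 − 8 = 2
take 2 (≤ 2); 2 − 2 = 0
68058 = 46368 + 17711 + 2584 + 987 + 377 + 21 + 8 + 2, which has 8 terms.

8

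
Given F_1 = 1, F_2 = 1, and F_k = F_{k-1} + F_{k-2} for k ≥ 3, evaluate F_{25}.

75025

Iterating the recurrence up to F_{18} = 2584 and F_{17} = 1597:
F_{19} = F_{18} + F_{17} = 2584 + 1597 = 4181
F_{20} = F_{19} + F_{18} = 4181 + 2584 = 6765
F_{21} = F_{20} + F_{19} = 6765 + 4181 = 10946
F_{22} = F_{21} + F_{20} = 10946 + 6765 = 17711
F_{23} = F_{22} + F_{21} = 17711 + 10946 = 28657
F_{24} = F_{23} + F_{22} = 28657 + 17711 = 46368
F_{25} = F_{24} + F_{23} = 46368 + 28657 = 75025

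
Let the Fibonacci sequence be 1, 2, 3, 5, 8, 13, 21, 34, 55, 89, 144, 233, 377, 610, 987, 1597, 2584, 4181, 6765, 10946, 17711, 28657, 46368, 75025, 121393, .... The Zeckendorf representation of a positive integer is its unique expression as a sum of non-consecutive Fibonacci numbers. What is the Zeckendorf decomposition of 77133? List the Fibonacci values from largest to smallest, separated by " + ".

75025 + 1597 + 377 + 89 + 34 + 8 + 3

77133: greatest Fibonacci not exceeding it is 75025, leaving 2108
2108: greatest Fibonacci not exceeding it is 1597, leaving 511
511: greatest Fibonacci not exceeding it is 377, leaving 134
134: greatest Fibonacci not exceeding it is 89, leaving 45
45: greatest Fibonacci not exceeding it is 34, leaving 11
11: greatest Fibonacci not exceeding it is 8, leaving 3
3: greatest Fibonacci not exceeding it is 3, leaving 0
So 77133 = 75025 + 1597 + 377 + 89 + 34 + 8 + 3, with no two terms consecutive in the sequence.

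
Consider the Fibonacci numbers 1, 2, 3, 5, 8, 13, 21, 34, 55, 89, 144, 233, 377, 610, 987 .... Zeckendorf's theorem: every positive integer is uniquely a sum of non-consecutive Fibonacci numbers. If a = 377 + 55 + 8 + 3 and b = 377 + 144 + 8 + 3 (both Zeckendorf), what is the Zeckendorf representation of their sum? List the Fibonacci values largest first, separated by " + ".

610 + 233 + 89 + 34 + 8 + 1

The two numbers are 443 and 532, so their sum is 975.
Greedy algorithm:
largest Fibonacci ≤ 975 is 610; 975 − 610 = 365
largest Fibonacci ≤ 365 is 233; 365 − 233 = 132
largest Fibonacci ≤ 132 is 89; 132 − 89 = 43
largest Fibonacci ≤ 43 is 34; 43 − 34 = 9
largest Fibonacci ≤ 9 is 8; 9 − 8 = 1
largest Fibonacci ≤ 1 is 1; 1 − 1 = 0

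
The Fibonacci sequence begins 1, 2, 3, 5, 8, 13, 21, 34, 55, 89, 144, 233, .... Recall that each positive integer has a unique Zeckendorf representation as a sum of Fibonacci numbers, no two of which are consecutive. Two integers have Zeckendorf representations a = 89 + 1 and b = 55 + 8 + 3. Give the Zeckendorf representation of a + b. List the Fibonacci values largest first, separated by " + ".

144 + 8 + 3 + 1

The two numbers are 90 and 66, so their sum is 156.
Greedily peel off the largest Fibonacci term at each step:
156: greatest Fibonacci not exceeding it is 144, leaving 12
12: greatest Fibonacci not exceeding it is 8, leaving 4
4: greatest Fibonacci not exceeding it is 3, leaving 1
1: greatest Fibonacci not exceeding it is 1, leaving 0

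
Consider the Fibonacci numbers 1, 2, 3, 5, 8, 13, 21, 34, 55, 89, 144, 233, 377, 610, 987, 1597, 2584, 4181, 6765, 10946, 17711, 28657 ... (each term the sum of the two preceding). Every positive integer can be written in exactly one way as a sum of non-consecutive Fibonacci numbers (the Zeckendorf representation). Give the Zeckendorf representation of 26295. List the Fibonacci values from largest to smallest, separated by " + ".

17711 + 6765 + 1597 + 144 + 55 + 21 + 2

Greedy algorithm:
26295 − 17711 = 8584
8584 − 6765 = 1819
1819 − 1597 = 222
222 − 144 = 78
78 − 55 = 23
23 − 21 = 2
2 − 2 = 0
So 26295 = 17711 + 6765 + 1597 + 144 + 55 + 21 + 2, with no two terms consecutive in the sequence.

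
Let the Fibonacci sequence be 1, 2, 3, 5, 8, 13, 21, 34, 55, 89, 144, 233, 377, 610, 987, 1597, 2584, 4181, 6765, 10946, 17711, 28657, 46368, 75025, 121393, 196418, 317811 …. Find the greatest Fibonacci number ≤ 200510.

196418 ≤ 200510 < 317811, so the largest Fibonacci number not exceeding 200510 is 196418.

196418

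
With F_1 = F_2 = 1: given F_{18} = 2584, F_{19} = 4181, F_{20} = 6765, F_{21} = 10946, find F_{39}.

By the addition formula F_{m+n} = F_m F_{n+1} + F_{m−1} F_n with m=21, n=18: F_{39} = 10946·4181 + 6765·2584 = 45765226 + 17480760 = 63245986.

63245986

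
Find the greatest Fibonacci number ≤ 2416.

1597

1597 ≤ 2416 < 2584, so the largest Fibonacci number not exceeding 2416 is 1597.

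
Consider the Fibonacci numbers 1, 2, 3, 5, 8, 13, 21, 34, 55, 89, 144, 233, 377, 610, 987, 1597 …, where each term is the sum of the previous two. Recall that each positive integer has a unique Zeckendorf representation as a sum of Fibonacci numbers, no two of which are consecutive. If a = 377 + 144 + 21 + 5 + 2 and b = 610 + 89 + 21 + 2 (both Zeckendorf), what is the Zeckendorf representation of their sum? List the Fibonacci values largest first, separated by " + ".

987 + 233 + 34 + 13 + 3 + 1

The two numbers are 549 and 722, so their sum is 1271.
987 ≤ 1271 < 1597, so take 987; remainder 284
233 ≤ 284 < 377, so take 233; remainder 51
34 ≤ 51 < 55, so take 34; remainder 17
13 ≤ 17 < 21, so take 13; remainder 4
3 ≤ 4 < 5, so take 3; remainder 1
1 ≤ 1 < 2, so take 1; remainder 0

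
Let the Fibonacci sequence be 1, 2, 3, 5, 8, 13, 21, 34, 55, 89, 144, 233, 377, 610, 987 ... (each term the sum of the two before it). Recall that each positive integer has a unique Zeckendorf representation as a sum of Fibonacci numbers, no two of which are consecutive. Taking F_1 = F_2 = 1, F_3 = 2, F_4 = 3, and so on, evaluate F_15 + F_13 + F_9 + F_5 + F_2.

F_15 + F_13 + F_9 + F_5 + F_2 = 610 + 233 + 34 + 5 + 1 = 883.

883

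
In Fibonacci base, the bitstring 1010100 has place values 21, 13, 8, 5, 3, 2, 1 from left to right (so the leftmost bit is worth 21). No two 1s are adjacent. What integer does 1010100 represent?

32

Summing the place values of the 1 bits: 21 + 8 + 3 = 32.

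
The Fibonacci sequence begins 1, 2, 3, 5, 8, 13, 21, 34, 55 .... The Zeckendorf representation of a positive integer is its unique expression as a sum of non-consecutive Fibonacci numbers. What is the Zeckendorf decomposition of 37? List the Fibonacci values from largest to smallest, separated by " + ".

take 34 (≤ 37); 37 − 34 = 3
take 3 (≤ 3); 3 − 3 = 0
So 37 = 34 + 3, with no two terms consecutive in the sequence.

34 + 3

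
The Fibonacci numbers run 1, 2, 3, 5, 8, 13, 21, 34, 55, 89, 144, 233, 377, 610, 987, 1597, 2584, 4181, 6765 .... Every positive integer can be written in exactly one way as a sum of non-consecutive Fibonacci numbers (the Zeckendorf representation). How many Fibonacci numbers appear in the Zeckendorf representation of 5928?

5

subtract 4181 from 5928: 1747 remains
subtract 1597 from 1747: 150 remains
subtract 144 from 150: 6 remains
subtract 5 from 6: 1 remains
subtract 1 from 1: 0 remains
5928 = 4181 + 1597 + 144 + 5 + 1, which has 5 terms.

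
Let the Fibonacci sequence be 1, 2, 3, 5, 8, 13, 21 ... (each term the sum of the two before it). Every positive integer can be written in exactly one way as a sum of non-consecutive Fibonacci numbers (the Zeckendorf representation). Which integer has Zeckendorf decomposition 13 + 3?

13 + 3 = 16.

16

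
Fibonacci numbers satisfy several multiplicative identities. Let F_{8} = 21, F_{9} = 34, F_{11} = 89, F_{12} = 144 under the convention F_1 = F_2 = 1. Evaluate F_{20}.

6765

By the addition formula F_{m+n} = F_m F_{n+1} + F_{m−1} F_n with m=9, n=11: F_{20} = 34·144 + 21·89 = 4896 + 1869 = 6765.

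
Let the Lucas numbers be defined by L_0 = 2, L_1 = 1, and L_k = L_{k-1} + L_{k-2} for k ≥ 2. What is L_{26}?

Iterating the recurrence up to L_{20} = 15127 and L_{19} = 9349:
L_{21} = L_{20} + L_{19} = 15127 + 9349 = 24476
L_{22} = L_{21} + L_{20} = 24476 + 15127 = 39603
L_{23} = L_{22} + L_{21} = 39603 + 24476 = 64079
L_{24} = L_{23} + L_{22} = 64079 + 39603 = 103682
L_{25} = L_{24} + L_{23} = 103682 + 64079 = 167761
L_{26} = L_{25} + L_{24} = 167761 + 103682 = 271443

271443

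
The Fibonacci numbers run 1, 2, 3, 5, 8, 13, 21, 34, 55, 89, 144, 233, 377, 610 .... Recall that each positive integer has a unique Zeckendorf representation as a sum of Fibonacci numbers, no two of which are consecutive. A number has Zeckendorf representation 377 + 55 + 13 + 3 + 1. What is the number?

449

377 + 55 + 13 + 3 + 1 = 449.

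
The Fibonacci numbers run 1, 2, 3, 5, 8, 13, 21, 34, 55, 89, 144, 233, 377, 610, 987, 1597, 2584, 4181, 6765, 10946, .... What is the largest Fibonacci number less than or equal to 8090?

6765 ≤ 8090 < 10946, so the largest Fibonacci number not exceeding 8090 is 6765.

6765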